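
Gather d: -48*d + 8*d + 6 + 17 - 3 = 20 - 40*d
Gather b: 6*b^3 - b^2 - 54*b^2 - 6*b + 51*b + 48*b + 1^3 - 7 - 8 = 6*b^3 - 55*b^2 + 93*b - 14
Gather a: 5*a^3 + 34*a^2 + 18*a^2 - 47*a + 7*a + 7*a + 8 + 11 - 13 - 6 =5*a^3 + 52*a^2 - 33*a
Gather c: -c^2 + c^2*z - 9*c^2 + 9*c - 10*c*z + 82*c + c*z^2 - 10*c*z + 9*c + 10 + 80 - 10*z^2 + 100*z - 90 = c^2*(z - 10) + c*(z^2 - 20*z + 100) - 10*z^2 + 100*z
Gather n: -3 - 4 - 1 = -8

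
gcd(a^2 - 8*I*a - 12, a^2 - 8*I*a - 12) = a^2 - 8*I*a - 12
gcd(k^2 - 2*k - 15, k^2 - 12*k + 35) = k - 5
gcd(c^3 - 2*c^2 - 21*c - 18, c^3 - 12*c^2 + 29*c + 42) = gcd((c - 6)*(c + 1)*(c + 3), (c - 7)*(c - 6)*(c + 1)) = c^2 - 5*c - 6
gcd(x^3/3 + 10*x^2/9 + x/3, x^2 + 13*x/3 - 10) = 1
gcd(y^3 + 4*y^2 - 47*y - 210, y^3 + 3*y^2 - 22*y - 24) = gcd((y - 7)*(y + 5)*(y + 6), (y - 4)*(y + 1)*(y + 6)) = y + 6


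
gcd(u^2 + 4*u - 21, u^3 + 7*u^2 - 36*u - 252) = u + 7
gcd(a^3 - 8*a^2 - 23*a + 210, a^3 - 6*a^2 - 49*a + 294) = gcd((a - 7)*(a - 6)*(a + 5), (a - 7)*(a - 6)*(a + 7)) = a^2 - 13*a + 42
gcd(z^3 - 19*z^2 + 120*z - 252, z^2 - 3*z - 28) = z - 7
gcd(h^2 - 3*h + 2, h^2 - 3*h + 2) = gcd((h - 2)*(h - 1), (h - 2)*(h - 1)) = h^2 - 3*h + 2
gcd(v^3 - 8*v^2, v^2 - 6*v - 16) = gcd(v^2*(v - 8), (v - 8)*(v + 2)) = v - 8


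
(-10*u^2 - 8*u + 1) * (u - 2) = -10*u^3 + 12*u^2 + 17*u - 2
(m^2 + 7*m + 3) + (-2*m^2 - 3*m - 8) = -m^2 + 4*m - 5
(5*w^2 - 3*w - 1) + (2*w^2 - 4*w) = 7*w^2 - 7*w - 1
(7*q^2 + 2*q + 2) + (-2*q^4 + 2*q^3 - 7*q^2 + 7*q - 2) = -2*q^4 + 2*q^3 + 9*q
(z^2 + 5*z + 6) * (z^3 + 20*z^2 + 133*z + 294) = z^5 + 25*z^4 + 239*z^3 + 1079*z^2 + 2268*z + 1764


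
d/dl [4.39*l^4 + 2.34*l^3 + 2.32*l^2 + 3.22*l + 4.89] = 17.56*l^3 + 7.02*l^2 + 4.64*l + 3.22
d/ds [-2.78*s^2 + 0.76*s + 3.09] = 0.76 - 5.56*s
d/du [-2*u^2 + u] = 1 - 4*u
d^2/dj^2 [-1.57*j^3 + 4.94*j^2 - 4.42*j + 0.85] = 9.88 - 9.42*j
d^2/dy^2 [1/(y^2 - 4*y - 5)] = 2*(y^2 - 4*y - 4*(y - 2)^2 - 5)/(-y^2 + 4*y + 5)^3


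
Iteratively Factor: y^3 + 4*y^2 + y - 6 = (y + 3)*(y^2 + y - 2) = (y - 1)*(y + 3)*(y + 2)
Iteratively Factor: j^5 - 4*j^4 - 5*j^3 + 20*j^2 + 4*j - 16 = (j - 4)*(j^4 - 5*j^2 + 4) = (j - 4)*(j + 1)*(j^3 - j^2 - 4*j + 4) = (j - 4)*(j + 1)*(j + 2)*(j^2 - 3*j + 2) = (j - 4)*(j - 2)*(j + 1)*(j + 2)*(j - 1)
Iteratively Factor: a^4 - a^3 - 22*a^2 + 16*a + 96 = (a + 2)*(a^3 - 3*a^2 - 16*a + 48) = (a - 3)*(a + 2)*(a^2 - 16) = (a - 3)*(a + 2)*(a + 4)*(a - 4)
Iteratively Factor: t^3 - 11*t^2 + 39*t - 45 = (t - 5)*(t^2 - 6*t + 9) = (t - 5)*(t - 3)*(t - 3)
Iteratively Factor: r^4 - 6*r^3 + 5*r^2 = (r - 1)*(r^3 - 5*r^2) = (r - 5)*(r - 1)*(r^2) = r*(r - 5)*(r - 1)*(r)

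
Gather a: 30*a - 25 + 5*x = 30*a + 5*x - 25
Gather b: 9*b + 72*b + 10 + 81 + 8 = 81*b + 99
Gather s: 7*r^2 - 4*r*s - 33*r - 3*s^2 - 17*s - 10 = 7*r^2 - 33*r - 3*s^2 + s*(-4*r - 17) - 10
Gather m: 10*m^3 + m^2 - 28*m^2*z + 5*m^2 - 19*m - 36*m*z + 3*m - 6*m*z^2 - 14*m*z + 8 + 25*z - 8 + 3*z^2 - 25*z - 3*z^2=10*m^3 + m^2*(6 - 28*z) + m*(-6*z^2 - 50*z - 16)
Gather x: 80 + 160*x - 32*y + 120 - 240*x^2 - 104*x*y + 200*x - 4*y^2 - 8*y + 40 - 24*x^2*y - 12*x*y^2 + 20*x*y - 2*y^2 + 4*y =x^2*(-24*y - 240) + x*(-12*y^2 - 84*y + 360) - 6*y^2 - 36*y + 240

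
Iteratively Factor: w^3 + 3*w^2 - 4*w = (w)*(w^2 + 3*w - 4) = w*(w - 1)*(w + 4)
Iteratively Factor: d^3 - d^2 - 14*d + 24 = (d - 3)*(d^2 + 2*d - 8) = (d - 3)*(d - 2)*(d + 4)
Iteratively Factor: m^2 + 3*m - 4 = (m + 4)*(m - 1)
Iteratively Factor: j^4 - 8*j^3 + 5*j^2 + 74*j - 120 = (j + 3)*(j^3 - 11*j^2 + 38*j - 40) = (j - 5)*(j + 3)*(j^2 - 6*j + 8) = (j - 5)*(j - 2)*(j + 3)*(j - 4)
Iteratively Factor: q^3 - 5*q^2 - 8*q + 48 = (q + 3)*(q^2 - 8*q + 16) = (q - 4)*(q + 3)*(q - 4)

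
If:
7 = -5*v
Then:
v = -7/5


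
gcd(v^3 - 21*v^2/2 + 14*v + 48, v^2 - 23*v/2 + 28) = v - 8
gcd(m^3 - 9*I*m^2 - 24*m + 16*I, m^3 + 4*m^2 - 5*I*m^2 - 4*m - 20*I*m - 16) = m^2 - 5*I*m - 4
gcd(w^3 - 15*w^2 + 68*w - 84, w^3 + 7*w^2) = 1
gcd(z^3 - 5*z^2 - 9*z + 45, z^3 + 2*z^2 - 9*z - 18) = z^2 - 9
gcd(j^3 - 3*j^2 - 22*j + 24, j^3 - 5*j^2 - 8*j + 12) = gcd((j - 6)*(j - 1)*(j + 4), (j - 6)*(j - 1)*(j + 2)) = j^2 - 7*j + 6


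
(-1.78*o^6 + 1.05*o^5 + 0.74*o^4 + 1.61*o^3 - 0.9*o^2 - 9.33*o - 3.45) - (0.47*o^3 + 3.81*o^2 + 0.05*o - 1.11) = -1.78*o^6 + 1.05*o^5 + 0.74*o^4 + 1.14*o^3 - 4.71*o^2 - 9.38*o - 2.34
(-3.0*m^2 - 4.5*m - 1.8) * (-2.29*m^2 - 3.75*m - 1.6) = 6.87*m^4 + 21.555*m^3 + 25.797*m^2 + 13.95*m + 2.88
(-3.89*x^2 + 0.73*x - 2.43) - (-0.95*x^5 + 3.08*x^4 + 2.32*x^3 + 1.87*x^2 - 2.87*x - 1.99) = 0.95*x^5 - 3.08*x^4 - 2.32*x^3 - 5.76*x^2 + 3.6*x - 0.44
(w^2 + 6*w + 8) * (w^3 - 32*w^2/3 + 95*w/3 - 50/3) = w^5 - 14*w^4/3 - 73*w^3/3 + 88*w^2 + 460*w/3 - 400/3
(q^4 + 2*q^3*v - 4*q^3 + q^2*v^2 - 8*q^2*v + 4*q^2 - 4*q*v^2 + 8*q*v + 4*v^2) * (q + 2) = q^5 + 2*q^4*v - 2*q^4 + q^3*v^2 - 4*q^3*v - 4*q^3 - 2*q^2*v^2 - 8*q^2*v + 8*q^2 - 4*q*v^2 + 16*q*v + 8*v^2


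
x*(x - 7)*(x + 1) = x^3 - 6*x^2 - 7*x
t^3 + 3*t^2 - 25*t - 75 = (t - 5)*(t + 3)*(t + 5)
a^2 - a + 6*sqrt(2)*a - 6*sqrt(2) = (a - 1)*(a + 6*sqrt(2))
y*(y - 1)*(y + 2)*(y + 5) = y^4 + 6*y^3 + 3*y^2 - 10*y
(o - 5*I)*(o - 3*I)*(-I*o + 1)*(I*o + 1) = o^4 - 8*I*o^3 - 14*o^2 - 8*I*o - 15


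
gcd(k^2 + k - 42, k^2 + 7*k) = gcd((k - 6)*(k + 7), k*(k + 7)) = k + 7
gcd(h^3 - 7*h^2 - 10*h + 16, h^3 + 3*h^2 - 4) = h^2 + h - 2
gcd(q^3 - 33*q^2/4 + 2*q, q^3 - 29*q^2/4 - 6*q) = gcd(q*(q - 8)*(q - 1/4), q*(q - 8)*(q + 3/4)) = q^2 - 8*q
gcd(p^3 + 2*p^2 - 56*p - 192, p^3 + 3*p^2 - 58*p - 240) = p^2 - 2*p - 48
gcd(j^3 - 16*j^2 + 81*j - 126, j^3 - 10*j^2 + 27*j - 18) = j^2 - 9*j + 18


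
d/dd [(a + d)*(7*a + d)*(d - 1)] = 7*a^2 + 16*a*d - 8*a + 3*d^2 - 2*d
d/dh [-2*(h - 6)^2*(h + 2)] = 2*(2 - 3*h)*(h - 6)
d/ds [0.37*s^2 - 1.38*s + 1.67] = 0.74*s - 1.38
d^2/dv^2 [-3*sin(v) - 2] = 3*sin(v)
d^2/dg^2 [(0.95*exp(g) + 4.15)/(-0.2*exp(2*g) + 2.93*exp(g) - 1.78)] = (-0.038*exp(4*g) - 1.2207*exp(3*g) + 9.3249*exp(2*g) - 34.672365*exp(g) - 24.65389)*exp(g)/(0.008*exp(6*g) - 0.3516*exp(5*g) + 5.36454*exp(4*g) - 31.412237*exp(3*g) + 47.744406*exp(2*g) - 27.850236*exp(g) + 5.639752)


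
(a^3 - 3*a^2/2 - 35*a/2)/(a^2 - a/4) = 2*(2*a^2 - 3*a - 35)/(4*a - 1)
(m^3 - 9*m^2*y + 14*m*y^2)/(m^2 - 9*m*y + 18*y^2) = m*(m^2 - 9*m*y + 14*y^2)/(m^2 - 9*m*y + 18*y^2)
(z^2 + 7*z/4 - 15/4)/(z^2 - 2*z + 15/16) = 4*(z + 3)/(4*z - 3)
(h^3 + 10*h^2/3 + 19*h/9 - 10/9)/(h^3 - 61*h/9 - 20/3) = (3*h^2 + 5*h - 2)/(3*h^2 - 5*h - 12)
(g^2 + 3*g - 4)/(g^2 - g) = (g + 4)/g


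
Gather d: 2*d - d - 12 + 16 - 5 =d - 1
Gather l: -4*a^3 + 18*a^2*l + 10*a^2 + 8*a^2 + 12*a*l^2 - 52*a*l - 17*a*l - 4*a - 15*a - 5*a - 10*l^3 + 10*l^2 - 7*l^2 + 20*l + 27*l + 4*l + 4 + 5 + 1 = -4*a^3 + 18*a^2 - 24*a - 10*l^3 + l^2*(12*a + 3) + l*(18*a^2 - 69*a + 51) + 10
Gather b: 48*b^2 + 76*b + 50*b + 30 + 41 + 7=48*b^2 + 126*b + 78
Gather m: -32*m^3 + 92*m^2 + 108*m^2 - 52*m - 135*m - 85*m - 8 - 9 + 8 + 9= -32*m^3 + 200*m^2 - 272*m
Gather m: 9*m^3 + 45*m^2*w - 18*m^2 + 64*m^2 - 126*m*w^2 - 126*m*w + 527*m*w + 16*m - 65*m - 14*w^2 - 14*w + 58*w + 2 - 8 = 9*m^3 + m^2*(45*w + 46) + m*(-126*w^2 + 401*w - 49) - 14*w^2 + 44*w - 6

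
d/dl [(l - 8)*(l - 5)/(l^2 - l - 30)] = 2*(6*l^2 - 70*l + 215)/(l^4 - 2*l^3 - 59*l^2 + 60*l + 900)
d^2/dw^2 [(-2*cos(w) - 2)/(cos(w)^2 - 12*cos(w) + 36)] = 2*(187*cos(w)/4 + 14*cos(2*w) + cos(3*w)/4 - 16)/(cos(w) - 6)^4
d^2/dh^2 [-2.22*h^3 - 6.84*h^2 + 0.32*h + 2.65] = -13.32*h - 13.68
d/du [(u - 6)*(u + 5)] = 2*u - 1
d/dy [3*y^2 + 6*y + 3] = 6*y + 6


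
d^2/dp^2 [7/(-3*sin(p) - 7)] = 21*(3*sin(p)^2 - 7*sin(p) - 6)/(3*sin(p) + 7)^3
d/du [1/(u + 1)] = -1/(u + 1)^2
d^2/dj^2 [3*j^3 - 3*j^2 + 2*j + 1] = 18*j - 6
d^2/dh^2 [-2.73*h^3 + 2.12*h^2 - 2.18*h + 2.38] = 4.24 - 16.38*h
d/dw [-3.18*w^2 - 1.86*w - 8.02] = -6.36*w - 1.86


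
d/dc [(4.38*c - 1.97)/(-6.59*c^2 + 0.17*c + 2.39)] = (28.8642*c^2 - 25.9646*c + 10.8031)/(43.4281*c^4 - 2.2406*c^3 - 31.4713*c^2 + 0.8126*c + 5.7121)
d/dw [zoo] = 0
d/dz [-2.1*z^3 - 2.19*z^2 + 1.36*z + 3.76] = -6.3*z^2 - 4.38*z + 1.36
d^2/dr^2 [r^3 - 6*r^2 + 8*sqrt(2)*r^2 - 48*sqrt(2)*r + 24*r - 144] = 6*r - 12 + 16*sqrt(2)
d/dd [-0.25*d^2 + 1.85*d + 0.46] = 1.85 - 0.5*d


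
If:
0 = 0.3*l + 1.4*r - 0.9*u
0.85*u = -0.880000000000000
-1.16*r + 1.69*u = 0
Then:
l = 3.93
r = -1.51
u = -1.04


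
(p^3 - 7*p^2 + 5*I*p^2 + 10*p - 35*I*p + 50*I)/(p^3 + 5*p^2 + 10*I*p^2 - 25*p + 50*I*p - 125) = (p^2 - 7*p + 10)/(p^2 + 5*p*(1 + I) + 25*I)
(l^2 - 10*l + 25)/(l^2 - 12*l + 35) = (l - 5)/(l - 7)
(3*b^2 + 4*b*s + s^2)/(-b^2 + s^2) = (3*b + s)/(-b + s)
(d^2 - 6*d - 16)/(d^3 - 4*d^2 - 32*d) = (d + 2)/(d*(d + 4))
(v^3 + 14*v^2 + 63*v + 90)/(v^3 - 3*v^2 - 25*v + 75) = (v^2 + 9*v + 18)/(v^2 - 8*v + 15)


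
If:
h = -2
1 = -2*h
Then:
No Solution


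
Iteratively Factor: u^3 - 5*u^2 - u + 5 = (u - 5)*(u^2 - 1) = (u - 5)*(u + 1)*(u - 1)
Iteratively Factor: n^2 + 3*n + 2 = (n + 2)*(n + 1)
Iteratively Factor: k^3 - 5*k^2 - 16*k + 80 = (k - 5)*(k^2 - 16) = (k - 5)*(k + 4)*(k - 4)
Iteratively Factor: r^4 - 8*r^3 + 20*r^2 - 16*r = (r)*(r^3 - 8*r^2 + 20*r - 16) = r*(r - 4)*(r^2 - 4*r + 4) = r*(r - 4)*(r - 2)*(r - 2)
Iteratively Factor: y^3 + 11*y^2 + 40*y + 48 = (y + 4)*(y^2 + 7*y + 12) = (y + 3)*(y + 4)*(y + 4)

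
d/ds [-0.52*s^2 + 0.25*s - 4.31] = 0.25 - 1.04*s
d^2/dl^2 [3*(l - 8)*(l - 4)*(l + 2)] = 18*l - 60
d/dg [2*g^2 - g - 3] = 4*g - 1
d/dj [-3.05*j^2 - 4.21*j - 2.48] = -6.1*j - 4.21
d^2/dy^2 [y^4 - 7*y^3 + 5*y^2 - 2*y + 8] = 12*y^2 - 42*y + 10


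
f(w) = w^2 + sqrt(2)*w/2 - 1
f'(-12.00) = -23.29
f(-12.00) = 134.51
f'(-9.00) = -17.29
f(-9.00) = 73.64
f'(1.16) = 3.03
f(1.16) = 1.17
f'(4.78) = 10.27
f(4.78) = 25.23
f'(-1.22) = -1.73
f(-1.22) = -0.37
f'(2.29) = 5.29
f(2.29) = 5.86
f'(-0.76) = -0.81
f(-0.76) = -0.96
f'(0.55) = 1.81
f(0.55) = -0.31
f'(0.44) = 1.59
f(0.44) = -0.50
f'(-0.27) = 0.17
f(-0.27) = -1.12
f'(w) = 2*w + sqrt(2)/2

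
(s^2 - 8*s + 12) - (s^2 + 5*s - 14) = 26 - 13*s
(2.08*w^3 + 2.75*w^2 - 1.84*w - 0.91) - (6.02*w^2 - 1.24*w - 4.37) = 2.08*w^3 - 3.27*w^2 - 0.6*w + 3.46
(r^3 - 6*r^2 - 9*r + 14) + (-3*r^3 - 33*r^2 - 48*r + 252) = -2*r^3 - 39*r^2 - 57*r + 266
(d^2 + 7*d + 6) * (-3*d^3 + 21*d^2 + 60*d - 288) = -3*d^5 + 189*d^3 + 258*d^2 - 1656*d - 1728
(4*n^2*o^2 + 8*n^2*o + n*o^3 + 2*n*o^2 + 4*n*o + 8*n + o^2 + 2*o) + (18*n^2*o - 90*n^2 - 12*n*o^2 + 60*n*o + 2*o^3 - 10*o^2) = 4*n^2*o^2 + 26*n^2*o - 90*n^2 + n*o^3 - 10*n*o^2 + 64*n*o + 8*n + 2*o^3 - 9*o^2 + 2*o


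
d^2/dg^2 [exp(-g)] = exp(-g)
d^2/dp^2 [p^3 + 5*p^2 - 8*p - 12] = 6*p + 10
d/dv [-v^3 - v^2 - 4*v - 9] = -3*v^2 - 2*v - 4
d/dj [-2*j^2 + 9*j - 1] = 9 - 4*j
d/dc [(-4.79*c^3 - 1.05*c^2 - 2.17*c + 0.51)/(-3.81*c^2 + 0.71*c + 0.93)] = (18.2499*c^4 - 6.8018*c^3 - 22.3773*c^2 + 1.9332*c - 2.3802)/(14.5161*c^4 - 5.4102*c^3 - 6.5825*c^2 + 1.3206*c + 0.8649)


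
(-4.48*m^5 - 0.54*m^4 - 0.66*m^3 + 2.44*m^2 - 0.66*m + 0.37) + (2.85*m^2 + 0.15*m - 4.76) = -4.48*m^5 - 0.54*m^4 - 0.66*m^3 + 5.29*m^2 - 0.51*m - 4.39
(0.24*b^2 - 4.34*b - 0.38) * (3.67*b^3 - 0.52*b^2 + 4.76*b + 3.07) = 0.8808*b^5 - 16.0526*b^4 + 2.0046*b^3 - 19.724*b^2 - 15.1326*b - 1.1666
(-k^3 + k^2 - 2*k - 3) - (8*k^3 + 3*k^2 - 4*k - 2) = -9*k^3 - 2*k^2 + 2*k - 1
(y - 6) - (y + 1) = -7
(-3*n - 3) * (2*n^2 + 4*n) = -6*n^3 - 18*n^2 - 12*n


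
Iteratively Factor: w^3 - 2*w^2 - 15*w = (w)*(w^2 - 2*w - 15) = w*(w + 3)*(w - 5)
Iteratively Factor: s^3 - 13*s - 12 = (s - 4)*(s^2 + 4*s + 3) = (s - 4)*(s + 3)*(s + 1)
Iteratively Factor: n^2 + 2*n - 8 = (n + 4)*(n - 2)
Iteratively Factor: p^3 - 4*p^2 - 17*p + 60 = (p - 3)*(p^2 - p - 20) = (p - 5)*(p - 3)*(p + 4)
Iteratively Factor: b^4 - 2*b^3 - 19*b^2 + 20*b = (b - 5)*(b^3 + 3*b^2 - 4*b) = b*(b - 5)*(b^2 + 3*b - 4) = b*(b - 5)*(b + 4)*(b - 1)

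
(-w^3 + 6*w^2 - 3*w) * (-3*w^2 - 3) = 3*w^5 - 18*w^4 + 12*w^3 - 18*w^2 + 9*w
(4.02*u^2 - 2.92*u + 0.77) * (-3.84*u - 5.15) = -15.4368*u^3 - 9.4902*u^2 + 12.0812*u - 3.9655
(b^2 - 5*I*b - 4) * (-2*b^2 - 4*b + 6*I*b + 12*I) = -2*b^4 - 4*b^3 + 16*I*b^3 + 38*b^2 + 32*I*b^2 + 76*b - 24*I*b - 48*I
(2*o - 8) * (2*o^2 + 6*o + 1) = 4*o^3 - 4*o^2 - 46*o - 8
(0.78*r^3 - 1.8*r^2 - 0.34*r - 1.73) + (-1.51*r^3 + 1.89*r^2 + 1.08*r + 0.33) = -0.73*r^3 + 0.0899999999999999*r^2 + 0.74*r - 1.4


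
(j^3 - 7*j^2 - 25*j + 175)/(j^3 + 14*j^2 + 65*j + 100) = (j^2 - 12*j + 35)/(j^2 + 9*j + 20)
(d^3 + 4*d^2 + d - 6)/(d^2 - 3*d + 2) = (d^2 + 5*d + 6)/(d - 2)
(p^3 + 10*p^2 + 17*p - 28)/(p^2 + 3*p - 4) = p + 7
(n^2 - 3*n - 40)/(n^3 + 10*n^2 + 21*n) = (n^2 - 3*n - 40)/(n*(n^2 + 10*n + 21))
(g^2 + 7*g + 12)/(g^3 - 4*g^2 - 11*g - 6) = (g^2 + 7*g + 12)/(g^3 - 4*g^2 - 11*g - 6)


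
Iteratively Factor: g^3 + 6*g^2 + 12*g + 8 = (g + 2)*(g^2 + 4*g + 4) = (g + 2)^2*(g + 2)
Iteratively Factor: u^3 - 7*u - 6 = (u + 1)*(u^2 - u - 6) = (u + 1)*(u + 2)*(u - 3)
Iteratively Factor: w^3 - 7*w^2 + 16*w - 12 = (w - 2)*(w^2 - 5*w + 6) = (w - 3)*(w - 2)*(w - 2)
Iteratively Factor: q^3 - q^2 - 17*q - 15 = (q + 1)*(q^2 - 2*q - 15) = (q - 5)*(q + 1)*(q + 3)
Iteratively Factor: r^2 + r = (r + 1)*(r)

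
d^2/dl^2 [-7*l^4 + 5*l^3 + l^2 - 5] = -84*l^2 + 30*l + 2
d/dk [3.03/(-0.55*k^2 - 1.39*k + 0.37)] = (3.333*k + 4.2117)/(0.55*k^2 + 1.39*k - 0.37)^2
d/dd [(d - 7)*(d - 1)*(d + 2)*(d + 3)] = 4*d^3 - 9*d^2 - 54*d - 13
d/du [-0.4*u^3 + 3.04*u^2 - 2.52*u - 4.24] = -1.2*u^2 + 6.08*u - 2.52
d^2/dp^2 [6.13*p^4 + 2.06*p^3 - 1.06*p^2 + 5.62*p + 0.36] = 73.56*p^2 + 12.36*p - 2.12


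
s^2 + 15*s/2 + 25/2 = (s + 5/2)*(s + 5)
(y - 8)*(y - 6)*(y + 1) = y^3 - 13*y^2 + 34*y + 48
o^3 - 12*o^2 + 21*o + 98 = (o - 7)^2*(o + 2)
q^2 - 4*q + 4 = (q - 2)^2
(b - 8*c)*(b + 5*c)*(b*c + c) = b^3*c - 3*b^2*c^2 + b^2*c - 40*b*c^3 - 3*b*c^2 - 40*c^3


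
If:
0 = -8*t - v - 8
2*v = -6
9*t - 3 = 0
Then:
No Solution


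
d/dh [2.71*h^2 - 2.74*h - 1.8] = 5.42*h - 2.74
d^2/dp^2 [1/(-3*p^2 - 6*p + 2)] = 6*(3*p^2 + 6*p - 12*(p + 1)^2 - 2)/(3*p^2 + 6*p - 2)^3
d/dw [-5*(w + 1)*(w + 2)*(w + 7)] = -15*w^2 - 100*w - 115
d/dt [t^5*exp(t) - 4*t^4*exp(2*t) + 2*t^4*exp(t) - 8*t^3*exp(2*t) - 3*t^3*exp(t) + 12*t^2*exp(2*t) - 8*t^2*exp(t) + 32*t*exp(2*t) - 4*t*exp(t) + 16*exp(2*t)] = (t^5 - 8*t^4*exp(t) + 7*t^4 - 32*t^3*exp(t) + 5*t^3 - 17*t^2 + 88*t*exp(t) - 20*t + 64*exp(t) - 4)*exp(t)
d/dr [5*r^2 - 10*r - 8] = 10*r - 10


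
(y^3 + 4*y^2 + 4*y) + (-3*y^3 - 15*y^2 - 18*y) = -2*y^3 - 11*y^2 - 14*y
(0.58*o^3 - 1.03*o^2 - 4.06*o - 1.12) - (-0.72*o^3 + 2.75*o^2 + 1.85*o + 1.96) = 1.3*o^3 - 3.78*o^2 - 5.91*o - 3.08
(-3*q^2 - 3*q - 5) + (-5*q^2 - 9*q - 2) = -8*q^2 - 12*q - 7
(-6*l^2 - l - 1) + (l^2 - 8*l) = -5*l^2 - 9*l - 1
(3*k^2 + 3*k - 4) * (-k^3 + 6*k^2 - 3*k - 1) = -3*k^5 + 15*k^4 + 13*k^3 - 36*k^2 + 9*k + 4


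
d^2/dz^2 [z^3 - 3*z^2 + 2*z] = 6*z - 6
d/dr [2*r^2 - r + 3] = 4*r - 1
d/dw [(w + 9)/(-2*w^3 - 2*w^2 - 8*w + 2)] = (-w^3 - w^2 - 4*w + (w + 9)*(3*w^2 + 2*w + 4) + 1)/(2*(w^3 + w^2 + 4*w - 1)^2)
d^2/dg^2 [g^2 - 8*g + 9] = 2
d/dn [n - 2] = 1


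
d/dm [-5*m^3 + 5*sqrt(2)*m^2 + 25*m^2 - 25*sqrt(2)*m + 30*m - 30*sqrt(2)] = -15*m^2 + 10*sqrt(2)*m + 50*m - 25*sqrt(2) + 30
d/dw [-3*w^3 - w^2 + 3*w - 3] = -9*w^2 - 2*w + 3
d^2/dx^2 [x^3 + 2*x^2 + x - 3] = 6*x + 4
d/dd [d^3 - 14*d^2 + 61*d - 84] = 3*d^2 - 28*d + 61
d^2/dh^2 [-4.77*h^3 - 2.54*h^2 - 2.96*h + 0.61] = -28.62*h - 5.08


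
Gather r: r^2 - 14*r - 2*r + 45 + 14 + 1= r^2 - 16*r + 60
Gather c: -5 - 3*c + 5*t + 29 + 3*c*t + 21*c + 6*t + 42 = c*(3*t + 18) + 11*t + 66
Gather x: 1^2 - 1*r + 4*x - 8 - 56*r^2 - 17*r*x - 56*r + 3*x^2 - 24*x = -56*r^2 - 57*r + 3*x^2 + x*(-17*r - 20) - 7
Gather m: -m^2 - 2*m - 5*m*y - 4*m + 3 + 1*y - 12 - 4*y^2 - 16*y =-m^2 + m*(-5*y - 6) - 4*y^2 - 15*y - 9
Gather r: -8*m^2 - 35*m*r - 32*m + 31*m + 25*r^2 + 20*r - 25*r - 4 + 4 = -8*m^2 - m + 25*r^2 + r*(-35*m - 5)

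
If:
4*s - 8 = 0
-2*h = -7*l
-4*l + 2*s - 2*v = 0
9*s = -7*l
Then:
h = -9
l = -18/7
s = 2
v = 50/7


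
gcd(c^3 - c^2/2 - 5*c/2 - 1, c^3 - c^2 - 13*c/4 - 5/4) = c^2 + 3*c/2 + 1/2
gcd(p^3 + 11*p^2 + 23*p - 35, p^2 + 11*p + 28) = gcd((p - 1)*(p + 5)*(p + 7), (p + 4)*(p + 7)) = p + 7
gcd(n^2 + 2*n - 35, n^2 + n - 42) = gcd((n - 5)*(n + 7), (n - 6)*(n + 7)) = n + 7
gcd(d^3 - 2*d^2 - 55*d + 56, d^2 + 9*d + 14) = d + 7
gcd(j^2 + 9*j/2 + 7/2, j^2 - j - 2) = j + 1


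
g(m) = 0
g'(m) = 0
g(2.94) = 0.00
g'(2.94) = 0.00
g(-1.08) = 0.00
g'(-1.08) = 0.00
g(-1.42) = 0.00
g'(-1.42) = 0.00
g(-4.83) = 0.00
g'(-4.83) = 0.00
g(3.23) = 0.00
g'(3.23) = 0.00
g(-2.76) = 0.00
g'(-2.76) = 0.00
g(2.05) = 0.00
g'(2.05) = 0.00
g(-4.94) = 0.00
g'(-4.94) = 0.00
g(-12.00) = 0.00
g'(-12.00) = 0.00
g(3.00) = 0.00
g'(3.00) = 0.00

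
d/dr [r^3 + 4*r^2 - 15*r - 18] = 3*r^2 + 8*r - 15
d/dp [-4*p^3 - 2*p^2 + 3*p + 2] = -12*p^2 - 4*p + 3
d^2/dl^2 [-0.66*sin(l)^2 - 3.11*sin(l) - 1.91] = 3.11*sin(l) - 1.32*cos(2*l)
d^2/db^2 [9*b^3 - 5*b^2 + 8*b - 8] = 54*b - 10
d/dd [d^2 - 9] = 2*d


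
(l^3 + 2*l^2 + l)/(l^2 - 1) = l*(l + 1)/(l - 1)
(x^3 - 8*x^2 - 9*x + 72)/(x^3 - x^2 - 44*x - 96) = (x - 3)/(x + 4)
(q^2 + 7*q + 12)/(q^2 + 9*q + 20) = (q + 3)/(q + 5)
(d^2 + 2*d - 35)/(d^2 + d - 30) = (d + 7)/(d + 6)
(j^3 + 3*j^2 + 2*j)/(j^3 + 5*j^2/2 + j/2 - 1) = 2*j/(2*j - 1)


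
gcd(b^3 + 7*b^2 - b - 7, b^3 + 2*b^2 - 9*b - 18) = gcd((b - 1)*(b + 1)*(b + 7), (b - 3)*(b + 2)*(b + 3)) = 1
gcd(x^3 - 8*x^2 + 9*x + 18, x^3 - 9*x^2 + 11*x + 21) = x^2 - 2*x - 3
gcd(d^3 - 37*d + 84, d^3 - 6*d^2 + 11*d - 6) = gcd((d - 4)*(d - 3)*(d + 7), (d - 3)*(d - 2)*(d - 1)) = d - 3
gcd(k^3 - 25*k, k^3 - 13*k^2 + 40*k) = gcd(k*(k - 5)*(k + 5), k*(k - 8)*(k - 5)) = k^2 - 5*k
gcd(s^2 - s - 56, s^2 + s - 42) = s + 7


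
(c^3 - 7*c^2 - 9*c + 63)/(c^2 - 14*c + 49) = (c^2 - 9)/(c - 7)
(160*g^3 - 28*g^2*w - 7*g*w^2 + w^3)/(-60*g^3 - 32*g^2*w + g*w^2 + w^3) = (32*g^2 - 12*g*w + w^2)/(-12*g^2 - 4*g*w + w^2)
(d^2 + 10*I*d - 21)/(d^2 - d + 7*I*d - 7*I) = (d + 3*I)/(d - 1)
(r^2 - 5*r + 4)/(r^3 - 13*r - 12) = (r - 1)/(r^2 + 4*r + 3)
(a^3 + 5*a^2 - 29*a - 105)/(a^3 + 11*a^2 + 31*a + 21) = (a - 5)/(a + 1)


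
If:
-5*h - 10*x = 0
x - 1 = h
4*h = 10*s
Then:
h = -2/3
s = -4/15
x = 1/3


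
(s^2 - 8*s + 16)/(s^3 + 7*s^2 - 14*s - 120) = (s - 4)/(s^2 + 11*s + 30)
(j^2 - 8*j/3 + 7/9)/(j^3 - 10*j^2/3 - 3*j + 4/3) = (j - 7/3)/(j^2 - 3*j - 4)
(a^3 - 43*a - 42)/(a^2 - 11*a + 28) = (a^2 + 7*a + 6)/(a - 4)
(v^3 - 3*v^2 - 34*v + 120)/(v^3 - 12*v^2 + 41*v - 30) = (v^2 + 2*v - 24)/(v^2 - 7*v + 6)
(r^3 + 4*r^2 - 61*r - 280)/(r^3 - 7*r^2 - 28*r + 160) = (r + 7)/(r - 4)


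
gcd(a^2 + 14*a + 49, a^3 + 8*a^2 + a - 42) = a + 7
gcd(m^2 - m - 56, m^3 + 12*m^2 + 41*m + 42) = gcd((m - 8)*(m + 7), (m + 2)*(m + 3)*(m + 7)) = m + 7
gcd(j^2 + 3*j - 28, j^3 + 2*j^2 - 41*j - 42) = j + 7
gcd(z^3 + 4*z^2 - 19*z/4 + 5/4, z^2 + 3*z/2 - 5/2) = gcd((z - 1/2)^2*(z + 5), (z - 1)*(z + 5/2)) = 1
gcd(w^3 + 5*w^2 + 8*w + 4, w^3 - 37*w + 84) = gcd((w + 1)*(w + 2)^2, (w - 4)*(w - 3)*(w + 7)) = 1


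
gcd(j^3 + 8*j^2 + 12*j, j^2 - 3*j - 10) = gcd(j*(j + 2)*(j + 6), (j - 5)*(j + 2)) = j + 2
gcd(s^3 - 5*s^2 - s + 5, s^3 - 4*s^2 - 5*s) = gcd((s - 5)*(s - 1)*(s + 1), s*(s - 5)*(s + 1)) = s^2 - 4*s - 5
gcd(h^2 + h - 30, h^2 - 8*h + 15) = h - 5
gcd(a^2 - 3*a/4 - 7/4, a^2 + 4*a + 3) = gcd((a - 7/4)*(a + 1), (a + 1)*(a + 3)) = a + 1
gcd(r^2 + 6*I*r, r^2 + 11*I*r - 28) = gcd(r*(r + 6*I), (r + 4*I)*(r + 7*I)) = 1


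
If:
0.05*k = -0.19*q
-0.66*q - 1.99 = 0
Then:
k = 11.46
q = -3.02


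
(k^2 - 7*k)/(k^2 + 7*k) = (k - 7)/(k + 7)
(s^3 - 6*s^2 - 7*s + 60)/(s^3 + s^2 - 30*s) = (s^2 - s - 12)/(s*(s + 6))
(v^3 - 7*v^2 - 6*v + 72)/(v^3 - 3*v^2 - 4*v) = (v^2 - 3*v - 18)/(v*(v + 1))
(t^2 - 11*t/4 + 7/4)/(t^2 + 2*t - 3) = (t - 7/4)/(t + 3)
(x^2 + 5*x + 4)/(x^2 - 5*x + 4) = (x^2 + 5*x + 4)/(x^2 - 5*x + 4)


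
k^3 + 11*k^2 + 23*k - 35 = (k - 1)*(k + 5)*(k + 7)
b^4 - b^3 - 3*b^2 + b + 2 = (b - 2)*(b - 1)*(b + 1)^2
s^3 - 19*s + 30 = (s - 3)*(s - 2)*(s + 5)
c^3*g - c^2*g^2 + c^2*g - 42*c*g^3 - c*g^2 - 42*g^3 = (c - 7*g)*(c + 6*g)*(c*g + g)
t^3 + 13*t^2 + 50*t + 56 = (t + 2)*(t + 4)*(t + 7)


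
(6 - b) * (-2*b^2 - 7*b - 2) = 2*b^3 - 5*b^2 - 40*b - 12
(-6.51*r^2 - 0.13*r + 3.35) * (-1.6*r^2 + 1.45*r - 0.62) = 10.416*r^4 - 9.2315*r^3 - 1.5123*r^2 + 4.9381*r - 2.077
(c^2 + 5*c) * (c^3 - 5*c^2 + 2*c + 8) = c^5 - 23*c^3 + 18*c^2 + 40*c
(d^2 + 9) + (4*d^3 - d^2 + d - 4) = 4*d^3 + d + 5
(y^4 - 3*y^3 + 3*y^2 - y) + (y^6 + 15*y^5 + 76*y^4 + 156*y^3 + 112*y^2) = y^6 + 15*y^5 + 77*y^4 + 153*y^3 + 115*y^2 - y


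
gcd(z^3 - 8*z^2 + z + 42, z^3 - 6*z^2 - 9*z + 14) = z^2 - 5*z - 14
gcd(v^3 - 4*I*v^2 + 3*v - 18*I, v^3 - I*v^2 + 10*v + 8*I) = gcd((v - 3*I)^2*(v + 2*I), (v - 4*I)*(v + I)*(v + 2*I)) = v + 2*I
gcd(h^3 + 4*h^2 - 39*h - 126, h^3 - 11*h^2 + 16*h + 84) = h - 6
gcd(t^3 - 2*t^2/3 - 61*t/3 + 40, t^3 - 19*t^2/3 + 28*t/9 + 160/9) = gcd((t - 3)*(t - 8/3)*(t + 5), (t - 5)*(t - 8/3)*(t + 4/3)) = t - 8/3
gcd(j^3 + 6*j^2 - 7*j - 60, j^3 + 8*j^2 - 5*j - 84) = j^2 + j - 12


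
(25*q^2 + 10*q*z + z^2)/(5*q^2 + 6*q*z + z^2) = (5*q + z)/(q + z)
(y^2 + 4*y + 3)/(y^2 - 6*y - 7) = (y + 3)/(y - 7)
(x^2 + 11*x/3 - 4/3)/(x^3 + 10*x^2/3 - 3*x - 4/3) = (3*x - 1)/(3*x^2 - 2*x - 1)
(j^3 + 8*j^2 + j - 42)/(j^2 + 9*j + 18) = (j^2 + 5*j - 14)/(j + 6)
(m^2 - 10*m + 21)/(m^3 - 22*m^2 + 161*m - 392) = (m - 3)/(m^2 - 15*m + 56)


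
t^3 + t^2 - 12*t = t*(t - 3)*(t + 4)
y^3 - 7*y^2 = y^2*(y - 7)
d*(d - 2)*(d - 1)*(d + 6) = d^4 + 3*d^3 - 16*d^2 + 12*d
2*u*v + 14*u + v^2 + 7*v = (2*u + v)*(v + 7)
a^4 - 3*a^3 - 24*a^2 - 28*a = a*(a - 7)*(a + 2)^2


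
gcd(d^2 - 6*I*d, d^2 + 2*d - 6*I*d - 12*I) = d - 6*I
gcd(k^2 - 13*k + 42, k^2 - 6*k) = k - 6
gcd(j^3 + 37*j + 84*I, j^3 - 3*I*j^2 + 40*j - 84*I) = j - 7*I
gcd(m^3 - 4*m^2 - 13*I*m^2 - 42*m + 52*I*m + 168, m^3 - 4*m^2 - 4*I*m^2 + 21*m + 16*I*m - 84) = m^2 + m*(-4 - 7*I) + 28*I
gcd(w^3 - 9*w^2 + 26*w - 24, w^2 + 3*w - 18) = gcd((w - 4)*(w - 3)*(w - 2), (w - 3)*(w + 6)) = w - 3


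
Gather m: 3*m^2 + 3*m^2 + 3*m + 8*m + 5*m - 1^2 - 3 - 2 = 6*m^2 + 16*m - 6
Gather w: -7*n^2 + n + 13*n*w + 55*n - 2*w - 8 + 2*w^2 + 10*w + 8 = -7*n^2 + 56*n + 2*w^2 + w*(13*n + 8)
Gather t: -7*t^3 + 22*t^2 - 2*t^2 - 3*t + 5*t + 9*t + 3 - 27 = -7*t^3 + 20*t^2 + 11*t - 24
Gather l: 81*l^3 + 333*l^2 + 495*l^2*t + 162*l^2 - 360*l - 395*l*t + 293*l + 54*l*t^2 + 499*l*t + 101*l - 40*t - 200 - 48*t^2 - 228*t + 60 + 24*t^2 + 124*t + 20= 81*l^3 + l^2*(495*t + 495) + l*(54*t^2 + 104*t + 34) - 24*t^2 - 144*t - 120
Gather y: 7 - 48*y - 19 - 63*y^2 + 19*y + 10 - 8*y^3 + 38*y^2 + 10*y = -8*y^3 - 25*y^2 - 19*y - 2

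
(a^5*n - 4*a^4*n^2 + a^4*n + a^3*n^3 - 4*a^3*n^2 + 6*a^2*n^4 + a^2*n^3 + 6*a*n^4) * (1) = a^5*n - 4*a^4*n^2 + a^4*n + a^3*n^3 - 4*a^3*n^2 + 6*a^2*n^4 + a^2*n^3 + 6*a*n^4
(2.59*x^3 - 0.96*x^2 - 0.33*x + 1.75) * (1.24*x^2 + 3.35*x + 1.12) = 3.2116*x^5 + 7.4861*x^4 - 0.7244*x^3 - 0.0107000000000004*x^2 + 5.4929*x + 1.96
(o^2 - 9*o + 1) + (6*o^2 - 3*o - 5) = 7*o^2 - 12*o - 4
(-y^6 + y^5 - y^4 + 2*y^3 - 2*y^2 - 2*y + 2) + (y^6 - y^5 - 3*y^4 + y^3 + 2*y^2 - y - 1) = -4*y^4 + 3*y^3 - 3*y + 1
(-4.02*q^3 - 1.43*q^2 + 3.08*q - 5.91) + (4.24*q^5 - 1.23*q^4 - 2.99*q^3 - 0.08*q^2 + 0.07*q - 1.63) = 4.24*q^5 - 1.23*q^4 - 7.01*q^3 - 1.51*q^2 + 3.15*q - 7.54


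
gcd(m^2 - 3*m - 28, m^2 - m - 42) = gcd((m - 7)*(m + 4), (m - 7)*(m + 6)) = m - 7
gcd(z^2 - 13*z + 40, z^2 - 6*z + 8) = 1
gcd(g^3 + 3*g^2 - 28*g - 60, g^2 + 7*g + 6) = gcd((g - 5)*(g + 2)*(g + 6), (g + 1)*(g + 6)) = g + 6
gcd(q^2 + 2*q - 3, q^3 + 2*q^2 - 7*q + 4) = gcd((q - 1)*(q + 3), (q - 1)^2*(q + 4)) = q - 1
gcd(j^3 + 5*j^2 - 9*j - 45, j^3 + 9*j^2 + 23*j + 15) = j^2 + 8*j + 15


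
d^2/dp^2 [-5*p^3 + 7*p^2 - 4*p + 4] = 14 - 30*p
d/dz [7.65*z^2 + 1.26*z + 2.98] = 15.3*z + 1.26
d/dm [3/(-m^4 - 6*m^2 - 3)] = 12*m*(m^2 + 3)/(m^4 + 6*m^2 + 3)^2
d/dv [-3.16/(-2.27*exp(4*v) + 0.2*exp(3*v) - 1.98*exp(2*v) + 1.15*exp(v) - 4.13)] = (-28.6928*exp(3*v) + 1.896*exp(2*v) - 12.5136*exp(v) + 3.634)*exp(v)/(2.27*exp(4*v) - 0.2*exp(3*v) + 1.98*exp(2*v) - 1.15*exp(v) + 4.13)^2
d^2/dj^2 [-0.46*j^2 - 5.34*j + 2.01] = -0.920000000000000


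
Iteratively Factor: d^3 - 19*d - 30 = (d + 2)*(d^2 - 2*d - 15) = (d + 2)*(d + 3)*(d - 5)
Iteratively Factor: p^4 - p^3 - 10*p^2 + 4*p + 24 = (p + 2)*(p^3 - 3*p^2 - 4*p + 12) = (p - 2)*(p + 2)*(p^2 - p - 6) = (p - 3)*(p - 2)*(p + 2)*(p + 2)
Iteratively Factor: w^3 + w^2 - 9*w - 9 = (w - 3)*(w^2 + 4*w + 3) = (w - 3)*(w + 1)*(w + 3)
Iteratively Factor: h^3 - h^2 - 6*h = (h - 3)*(h^2 + 2*h) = h*(h - 3)*(h + 2)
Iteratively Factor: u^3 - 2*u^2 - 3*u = (u)*(u^2 - 2*u - 3) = u*(u - 3)*(u + 1)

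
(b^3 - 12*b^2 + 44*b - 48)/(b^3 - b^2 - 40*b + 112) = (b^2 - 8*b + 12)/(b^2 + 3*b - 28)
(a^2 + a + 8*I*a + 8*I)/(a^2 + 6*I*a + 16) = (a + 1)/(a - 2*I)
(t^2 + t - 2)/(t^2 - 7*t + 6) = (t + 2)/(t - 6)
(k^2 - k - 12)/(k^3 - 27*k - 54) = (k - 4)/(k^2 - 3*k - 18)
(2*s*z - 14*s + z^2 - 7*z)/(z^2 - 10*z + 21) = (2*s + z)/(z - 3)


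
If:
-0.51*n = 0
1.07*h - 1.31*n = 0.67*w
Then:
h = 0.626168224299065*w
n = 0.00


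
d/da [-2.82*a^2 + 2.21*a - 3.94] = 2.21 - 5.64*a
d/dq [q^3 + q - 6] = 3*q^2 + 1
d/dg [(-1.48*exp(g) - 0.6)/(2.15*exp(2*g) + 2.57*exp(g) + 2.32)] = (3.182*exp(2*g) + 2.58*exp(g) - 1.8916)*exp(g)/(4.6225*exp(4*g) + 11.051*exp(3*g) + 16.5809*exp(2*g) + 11.9248*exp(g) + 5.3824)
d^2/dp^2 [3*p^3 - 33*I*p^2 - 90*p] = 18*p - 66*I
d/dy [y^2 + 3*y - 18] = 2*y + 3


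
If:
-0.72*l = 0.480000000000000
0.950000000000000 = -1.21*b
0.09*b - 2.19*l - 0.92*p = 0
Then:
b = -0.79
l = -0.67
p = 1.51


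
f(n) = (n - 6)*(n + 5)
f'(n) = 2*n - 1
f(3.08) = -23.59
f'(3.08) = 5.16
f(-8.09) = 43.54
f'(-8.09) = -17.18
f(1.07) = -29.93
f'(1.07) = 1.14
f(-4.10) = -9.09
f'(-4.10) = -9.20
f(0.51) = -30.25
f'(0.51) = 0.02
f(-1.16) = -27.49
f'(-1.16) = -3.32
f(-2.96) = -18.28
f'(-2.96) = -6.92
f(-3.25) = -16.19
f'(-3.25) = -7.50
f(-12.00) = 126.00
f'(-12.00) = -25.00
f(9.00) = 42.00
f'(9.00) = 17.00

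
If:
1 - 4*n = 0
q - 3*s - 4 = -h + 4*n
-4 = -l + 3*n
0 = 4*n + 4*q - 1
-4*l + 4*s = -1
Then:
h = 37/2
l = 19/4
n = 1/4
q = 0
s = 9/2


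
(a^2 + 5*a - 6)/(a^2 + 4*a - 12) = (a - 1)/(a - 2)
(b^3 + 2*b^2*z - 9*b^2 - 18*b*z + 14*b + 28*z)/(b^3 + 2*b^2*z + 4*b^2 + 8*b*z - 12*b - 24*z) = (b - 7)/(b + 6)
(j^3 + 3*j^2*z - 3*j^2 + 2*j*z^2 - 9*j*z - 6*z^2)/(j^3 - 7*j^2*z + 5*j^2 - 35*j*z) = (j^3 + 3*j^2*z - 3*j^2 + 2*j*z^2 - 9*j*z - 6*z^2)/(j*(j^2 - 7*j*z + 5*j - 35*z))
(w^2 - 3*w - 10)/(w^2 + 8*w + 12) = (w - 5)/(w + 6)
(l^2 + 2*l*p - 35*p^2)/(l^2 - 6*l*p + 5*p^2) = (-l - 7*p)/(-l + p)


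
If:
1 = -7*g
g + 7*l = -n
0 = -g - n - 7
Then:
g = -1/7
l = 1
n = -48/7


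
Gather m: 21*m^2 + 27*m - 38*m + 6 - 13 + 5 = 21*m^2 - 11*m - 2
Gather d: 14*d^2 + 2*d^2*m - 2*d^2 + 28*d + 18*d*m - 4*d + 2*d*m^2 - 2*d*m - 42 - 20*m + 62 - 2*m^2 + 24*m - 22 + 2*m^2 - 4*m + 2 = d^2*(2*m + 12) + d*(2*m^2 + 16*m + 24)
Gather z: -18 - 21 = -39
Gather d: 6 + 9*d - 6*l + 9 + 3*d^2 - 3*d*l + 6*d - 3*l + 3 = 3*d^2 + d*(15 - 3*l) - 9*l + 18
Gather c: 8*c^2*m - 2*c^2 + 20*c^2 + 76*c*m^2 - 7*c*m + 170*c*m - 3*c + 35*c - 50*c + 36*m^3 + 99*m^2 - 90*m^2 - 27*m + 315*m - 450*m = c^2*(8*m + 18) + c*(76*m^2 + 163*m - 18) + 36*m^3 + 9*m^2 - 162*m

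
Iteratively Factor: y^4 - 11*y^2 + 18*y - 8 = (y - 2)*(y^3 + 2*y^2 - 7*y + 4) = (y - 2)*(y - 1)*(y^2 + 3*y - 4) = (y - 2)*(y - 1)*(y + 4)*(y - 1)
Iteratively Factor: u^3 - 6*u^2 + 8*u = (u)*(u^2 - 6*u + 8) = u*(u - 4)*(u - 2)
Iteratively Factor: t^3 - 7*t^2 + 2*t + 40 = (t - 4)*(t^2 - 3*t - 10) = (t - 4)*(t + 2)*(t - 5)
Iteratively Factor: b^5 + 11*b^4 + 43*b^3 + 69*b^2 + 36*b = (b)*(b^4 + 11*b^3 + 43*b^2 + 69*b + 36) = b*(b + 4)*(b^3 + 7*b^2 + 15*b + 9) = b*(b + 3)*(b + 4)*(b^2 + 4*b + 3) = b*(b + 1)*(b + 3)*(b + 4)*(b + 3)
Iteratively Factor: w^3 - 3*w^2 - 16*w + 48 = (w + 4)*(w^2 - 7*w + 12) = (w - 4)*(w + 4)*(w - 3)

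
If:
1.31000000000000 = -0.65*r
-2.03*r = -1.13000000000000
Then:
No Solution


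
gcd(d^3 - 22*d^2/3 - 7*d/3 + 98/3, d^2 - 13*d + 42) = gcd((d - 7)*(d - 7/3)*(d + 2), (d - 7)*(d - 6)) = d - 7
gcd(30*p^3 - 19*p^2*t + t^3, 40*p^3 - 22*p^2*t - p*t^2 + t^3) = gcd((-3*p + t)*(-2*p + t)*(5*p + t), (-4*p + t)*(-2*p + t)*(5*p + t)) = 10*p^2 - 3*p*t - t^2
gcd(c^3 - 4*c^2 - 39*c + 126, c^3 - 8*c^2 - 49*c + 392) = c - 7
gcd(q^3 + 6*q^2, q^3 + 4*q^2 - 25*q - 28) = 1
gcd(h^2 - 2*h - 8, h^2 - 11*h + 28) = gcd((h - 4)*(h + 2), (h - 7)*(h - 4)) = h - 4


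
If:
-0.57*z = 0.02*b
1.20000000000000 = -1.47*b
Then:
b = -0.82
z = 0.03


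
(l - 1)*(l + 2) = l^2 + l - 2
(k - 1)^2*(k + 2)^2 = k^4 + 2*k^3 - 3*k^2 - 4*k + 4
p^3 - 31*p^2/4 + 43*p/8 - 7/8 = (p - 7)*(p - 1/2)*(p - 1/4)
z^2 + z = z*(z + 1)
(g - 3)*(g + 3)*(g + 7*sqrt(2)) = g^3 + 7*sqrt(2)*g^2 - 9*g - 63*sqrt(2)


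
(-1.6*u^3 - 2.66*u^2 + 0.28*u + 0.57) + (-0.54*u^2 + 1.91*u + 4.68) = -1.6*u^3 - 3.2*u^2 + 2.19*u + 5.25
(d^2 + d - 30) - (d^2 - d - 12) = 2*d - 18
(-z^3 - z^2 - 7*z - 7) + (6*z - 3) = -z^3 - z^2 - z - 10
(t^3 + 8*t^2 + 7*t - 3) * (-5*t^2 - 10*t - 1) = -5*t^5 - 50*t^4 - 116*t^3 - 63*t^2 + 23*t + 3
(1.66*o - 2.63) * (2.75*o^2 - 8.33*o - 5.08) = 4.565*o^3 - 21.0603*o^2 + 13.4751*o + 13.3604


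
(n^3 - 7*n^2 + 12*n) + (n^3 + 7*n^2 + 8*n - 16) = 2*n^3 + 20*n - 16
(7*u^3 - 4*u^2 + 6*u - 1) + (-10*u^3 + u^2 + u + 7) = -3*u^3 - 3*u^2 + 7*u + 6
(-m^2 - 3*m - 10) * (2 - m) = m^3 + m^2 + 4*m - 20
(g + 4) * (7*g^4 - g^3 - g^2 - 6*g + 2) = 7*g^5 + 27*g^4 - 5*g^3 - 10*g^2 - 22*g + 8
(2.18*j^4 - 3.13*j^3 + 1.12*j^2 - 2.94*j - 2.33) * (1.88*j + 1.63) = 4.0984*j^5 - 2.331*j^4 - 2.9963*j^3 - 3.7016*j^2 - 9.1726*j - 3.7979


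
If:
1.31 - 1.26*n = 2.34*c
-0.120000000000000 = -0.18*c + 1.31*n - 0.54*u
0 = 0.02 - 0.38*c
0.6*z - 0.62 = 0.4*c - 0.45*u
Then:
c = 0.05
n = 0.94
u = 2.49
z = -0.80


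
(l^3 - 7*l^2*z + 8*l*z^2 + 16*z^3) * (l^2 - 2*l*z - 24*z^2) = l^5 - 9*l^4*z - 2*l^3*z^2 + 168*l^2*z^3 - 224*l*z^4 - 384*z^5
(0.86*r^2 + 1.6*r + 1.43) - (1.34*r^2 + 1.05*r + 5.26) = -0.48*r^2 + 0.55*r - 3.83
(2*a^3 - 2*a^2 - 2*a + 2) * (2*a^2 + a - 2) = 4*a^5 - 2*a^4 - 10*a^3 + 6*a^2 + 6*a - 4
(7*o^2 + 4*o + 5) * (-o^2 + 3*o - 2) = -7*o^4 + 17*o^3 - 7*o^2 + 7*o - 10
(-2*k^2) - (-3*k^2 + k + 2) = k^2 - k - 2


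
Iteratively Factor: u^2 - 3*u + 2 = (u - 2)*(u - 1)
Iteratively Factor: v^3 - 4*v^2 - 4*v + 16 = (v - 2)*(v^2 - 2*v - 8) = (v - 4)*(v - 2)*(v + 2)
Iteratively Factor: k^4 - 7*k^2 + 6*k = (k)*(k^3 - 7*k + 6) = k*(k - 2)*(k^2 + 2*k - 3) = k*(k - 2)*(k + 3)*(k - 1)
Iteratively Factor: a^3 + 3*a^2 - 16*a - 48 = (a + 4)*(a^2 - a - 12) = (a + 3)*(a + 4)*(a - 4)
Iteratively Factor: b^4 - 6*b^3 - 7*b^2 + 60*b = (b + 3)*(b^3 - 9*b^2 + 20*b) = (b - 5)*(b + 3)*(b^2 - 4*b) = (b - 5)*(b - 4)*(b + 3)*(b)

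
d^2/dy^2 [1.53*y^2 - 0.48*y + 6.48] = 3.06000000000000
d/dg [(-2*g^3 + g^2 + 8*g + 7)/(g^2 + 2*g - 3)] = 2*(-g^4 - 4*g^3 + 6*g^2 - 10*g - 19)/(g^4 + 4*g^3 - 2*g^2 - 12*g + 9)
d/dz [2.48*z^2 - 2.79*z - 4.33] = 4.96*z - 2.79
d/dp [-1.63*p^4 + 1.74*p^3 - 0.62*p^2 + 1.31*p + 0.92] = -6.52*p^3 + 5.22*p^2 - 1.24*p + 1.31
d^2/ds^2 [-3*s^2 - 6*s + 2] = -6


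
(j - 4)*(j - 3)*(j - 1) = j^3 - 8*j^2 + 19*j - 12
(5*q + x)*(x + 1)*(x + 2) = 5*q*x^2 + 15*q*x + 10*q + x^3 + 3*x^2 + 2*x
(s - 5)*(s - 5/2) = s^2 - 15*s/2 + 25/2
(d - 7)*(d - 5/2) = d^2 - 19*d/2 + 35/2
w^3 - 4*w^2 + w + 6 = (w - 3)*(w - 2)*(w + 1)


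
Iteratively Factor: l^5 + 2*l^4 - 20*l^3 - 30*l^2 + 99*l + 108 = (l + 3)*(l^4 - l^3 - 17*l^2 + 21*l + 36) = (l + 1)*(l + 3)*(l^3 - 2*l^2 - 15*l + 36) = (l - 3)*(l + 1)*(l + 3)*(l^2 + l - 12) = (l - 3)*(l + 1)*(l + 3)*(l + 4)*(l - 3)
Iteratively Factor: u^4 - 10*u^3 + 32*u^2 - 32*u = (u - 2)*(u^3 - 8*u^2 + 16*u) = u*(u - 2)*(u^2 - 8*u + 16) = u*(u - 4)*(u - 2)*(u - 4)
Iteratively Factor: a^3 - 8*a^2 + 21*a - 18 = (a - 3)*(a^2 - 5*a + 6) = (a - 3)^2*(a - 2)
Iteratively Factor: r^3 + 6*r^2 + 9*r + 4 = (r + 1)*(r^2 + 5*r + 4) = (r + 1)*(r + 4)*(r + 1)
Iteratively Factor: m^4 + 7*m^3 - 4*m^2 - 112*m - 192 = (m - 4)*(m^3 + 11*m^2 + 40*m + 48) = (m - 4)*(m + 4)*(m^2 + 7*m + 12) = (m - 4)*(m + 4)^2*(m + 3)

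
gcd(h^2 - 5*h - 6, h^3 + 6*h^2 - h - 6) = h + 1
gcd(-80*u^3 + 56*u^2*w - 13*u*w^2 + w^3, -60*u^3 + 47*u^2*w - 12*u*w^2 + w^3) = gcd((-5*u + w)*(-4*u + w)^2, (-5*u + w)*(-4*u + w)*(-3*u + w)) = 20*u^2 - 9*u*w + w^2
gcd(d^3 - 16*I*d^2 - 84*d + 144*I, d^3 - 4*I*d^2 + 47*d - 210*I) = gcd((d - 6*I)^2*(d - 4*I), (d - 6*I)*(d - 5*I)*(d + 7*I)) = d - 6*I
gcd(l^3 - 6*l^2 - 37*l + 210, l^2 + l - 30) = l^2 + l - 30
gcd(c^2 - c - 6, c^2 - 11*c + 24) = c - 3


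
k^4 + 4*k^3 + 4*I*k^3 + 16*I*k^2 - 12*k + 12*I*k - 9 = (k + 1)*(k + 3)*(k + I)*(k + 3*I)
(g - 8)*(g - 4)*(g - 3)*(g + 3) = g^4 - 12*g^3 + 23*g^2 + 108*g - 288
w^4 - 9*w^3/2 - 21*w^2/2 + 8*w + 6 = (w - 6)*(w - 1)*(w + 1/2)*(w + 2)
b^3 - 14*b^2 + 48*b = b*(b - 8)*(b - 6)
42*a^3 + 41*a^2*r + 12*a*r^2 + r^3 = (2*a + r)*(3*a + r)*(7*a + r)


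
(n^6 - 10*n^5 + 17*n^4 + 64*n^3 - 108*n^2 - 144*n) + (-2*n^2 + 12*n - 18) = n^6 - 10*n^5 + 17*n^4 + 64*n^3 - 110*n^2 - 132*n - 18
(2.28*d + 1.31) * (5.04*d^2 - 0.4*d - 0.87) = 11.4912*d^3 + 5.6904*d^2 - 2.5076*d - 1.1397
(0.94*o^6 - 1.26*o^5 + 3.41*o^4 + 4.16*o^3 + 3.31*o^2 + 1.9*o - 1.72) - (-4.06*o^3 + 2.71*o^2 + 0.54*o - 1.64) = 0.94*o^6 - 1.26*o^5 + 3.41*o^4 + 8.22*o^3 + 0.6*o^2 + 1.36*o - 0.0800000000000001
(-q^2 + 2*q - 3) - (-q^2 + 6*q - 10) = 7 - 4*q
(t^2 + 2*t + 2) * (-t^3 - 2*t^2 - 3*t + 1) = -t^5 - 4*t^4 - 9*t^3 - 9*t^2 - 4*t + 2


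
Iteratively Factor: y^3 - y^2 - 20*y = (y + 4)*(y^2 - 5*y) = (y - 5)*(y + 4)*(y)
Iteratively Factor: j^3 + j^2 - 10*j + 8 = (j - 2)*(j^2 + 3*j - 4) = (j - 2)*(j - 1)*(j + 4)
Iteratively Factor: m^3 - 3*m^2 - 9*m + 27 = (m - 3)*(m^2 - 9) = (m - 3)*(m + 3)*(m - 3)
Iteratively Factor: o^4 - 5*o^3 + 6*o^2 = (o - 3)*(o^3 - 2*o^2) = (o - 3)*(o - 2)*(o^2) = o*(o - 3)*(o - 2)*(o)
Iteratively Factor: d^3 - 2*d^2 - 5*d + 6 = (d - 1)*(d^2 - d - 6) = (d - 3)*(d - 1)*(d + 2)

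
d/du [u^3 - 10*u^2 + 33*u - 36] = 3*u^2 - 20*u + 33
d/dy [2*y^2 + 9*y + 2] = 4*y + 9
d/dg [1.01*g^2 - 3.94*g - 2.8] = 2.02*g - 3.94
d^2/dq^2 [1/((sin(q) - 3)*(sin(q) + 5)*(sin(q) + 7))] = (-9*sin(q)^6 - 99*sin(q)^5 - 310*sin(q)^4 - 774*sin(q)^3 - 3301*sin(q)^2 + 681*sin(q) + 1892)/((sin(q) - 3)^3*(sin(q) + 5)^3*(sin(q) + 7)^3)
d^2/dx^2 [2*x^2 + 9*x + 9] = 4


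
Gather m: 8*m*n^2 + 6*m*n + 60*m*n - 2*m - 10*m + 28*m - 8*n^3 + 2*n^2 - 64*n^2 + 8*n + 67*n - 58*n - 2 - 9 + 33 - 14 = m*(8*n^2 + 66*n + 16) - 8*n^3 - 62*n^2 + 17*n + 8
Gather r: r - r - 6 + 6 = 0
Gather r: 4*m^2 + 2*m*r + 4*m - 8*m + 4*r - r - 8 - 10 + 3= 4*m^2 - 4*m + r*(2*m + 3) - 15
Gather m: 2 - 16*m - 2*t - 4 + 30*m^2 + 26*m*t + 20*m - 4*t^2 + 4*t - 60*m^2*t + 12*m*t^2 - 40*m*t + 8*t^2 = m^2*(30 - 60*t) + m*(12*t^2 - 14*t + 4) + 4*t^2 + 2*t - 2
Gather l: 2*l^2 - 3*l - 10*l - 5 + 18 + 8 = 2*l^2 - 13*l + 21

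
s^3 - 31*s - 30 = (s - 6)*(s + 1)*(s + 5)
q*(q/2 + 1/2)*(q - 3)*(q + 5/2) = q^4/2 + q^3/4 - 4*q^2 - 15*q/4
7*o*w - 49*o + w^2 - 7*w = (7*o + w)*(w - 7)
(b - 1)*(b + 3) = b^2 + 2*b - 3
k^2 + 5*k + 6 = (k + 2)*(k + 3)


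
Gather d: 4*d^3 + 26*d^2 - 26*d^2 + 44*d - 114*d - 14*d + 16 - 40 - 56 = 4*d^3 - 84*d - 80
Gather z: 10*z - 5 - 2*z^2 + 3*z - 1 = -2*z^2 + 13*z - 6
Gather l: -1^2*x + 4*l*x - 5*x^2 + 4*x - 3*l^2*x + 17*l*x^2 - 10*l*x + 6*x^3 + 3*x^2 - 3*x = -3*l^2*x + l*(17*x^2 - 6*x) + 6*x^3 - 2*x^2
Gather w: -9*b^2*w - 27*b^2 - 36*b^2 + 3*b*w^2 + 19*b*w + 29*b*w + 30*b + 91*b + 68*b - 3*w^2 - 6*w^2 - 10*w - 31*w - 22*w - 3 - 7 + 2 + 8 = -63*b^2 + 189*b + w^2*(3*b - 9) + w*(-9*b^2 + 48*b - 63)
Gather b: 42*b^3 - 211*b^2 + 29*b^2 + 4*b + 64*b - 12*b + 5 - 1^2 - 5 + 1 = 42*b^3 - 182*b^2 + 56*b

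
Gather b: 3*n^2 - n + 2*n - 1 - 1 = 3*n^2 + n - 2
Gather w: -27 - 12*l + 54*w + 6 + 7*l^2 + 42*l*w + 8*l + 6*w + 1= 7*l^2 - 4*l + w*(42*l + 60) - 20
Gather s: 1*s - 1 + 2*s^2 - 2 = 2*s^2 + s - 3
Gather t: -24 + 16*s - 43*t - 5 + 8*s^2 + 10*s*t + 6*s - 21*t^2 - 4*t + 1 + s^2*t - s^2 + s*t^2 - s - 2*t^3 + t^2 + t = 7*s^2 + 21*s - 2*t^3 + t^2*(s - 20) + t*(s^2 + 10*s - 46) - 28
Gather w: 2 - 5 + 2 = -1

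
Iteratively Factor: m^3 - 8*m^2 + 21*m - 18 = (m - 3)*(m^2 - 5*m + 6) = (m - 3)^2*(m - 2)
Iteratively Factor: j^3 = (j)*(j^2) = j^2*(j)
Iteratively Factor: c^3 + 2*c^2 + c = (c)*(c^2 + 2*c + 1) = c*(c + 1)*(c + 1)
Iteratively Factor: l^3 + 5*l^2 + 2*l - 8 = (l - 1)*(l^2 + 6*l + 8) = (l - 1)*(l + 4)*(l + 2)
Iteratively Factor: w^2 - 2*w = (w - 2)*(w)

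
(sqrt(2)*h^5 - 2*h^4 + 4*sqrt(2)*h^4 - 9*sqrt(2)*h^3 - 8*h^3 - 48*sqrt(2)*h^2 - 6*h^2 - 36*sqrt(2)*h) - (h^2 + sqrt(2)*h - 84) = sqrt(2)*h^5 - 2*h^4 + 4*sqrt(2)*h^4 - 9*sqrt(2)*h^3 - 8*h^3 - 48*sqrt(2)*h^2 - 7*h^2 - 37*sqrt(2)*h + 84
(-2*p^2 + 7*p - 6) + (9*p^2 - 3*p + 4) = 7*p^2 + 4*p - 2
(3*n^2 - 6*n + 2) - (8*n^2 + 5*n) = -5*n^2 - 11*n + 2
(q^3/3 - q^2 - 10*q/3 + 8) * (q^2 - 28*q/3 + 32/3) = q^5/3 - 37*q^4/9 + 86*q^3/9 + 256*q^2/9 - 992*q/9 + 256/3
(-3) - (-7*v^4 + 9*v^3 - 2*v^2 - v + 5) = 7*v^4 - 9*v^3 + 2*v^2 + v - 8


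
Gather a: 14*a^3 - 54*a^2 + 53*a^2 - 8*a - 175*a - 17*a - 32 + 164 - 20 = 14*a^3 - a^2 - 200*a + 112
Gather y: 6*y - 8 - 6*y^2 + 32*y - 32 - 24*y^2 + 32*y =-30*y^2 + 70*y - 40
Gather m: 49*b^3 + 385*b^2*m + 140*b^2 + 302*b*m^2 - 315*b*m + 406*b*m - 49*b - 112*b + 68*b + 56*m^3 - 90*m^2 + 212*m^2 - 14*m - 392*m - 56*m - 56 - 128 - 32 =49*b^3 + 140*b^2 - 93*b + 56*m^3 + m^2*(302*b + 122) + m*(385*b^2 + 91*b - 462) - 216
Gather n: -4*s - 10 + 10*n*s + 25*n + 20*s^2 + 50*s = n*(10*s + 25) + 20*s^2 + 46*s - 10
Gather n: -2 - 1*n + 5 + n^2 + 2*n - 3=n^2 + n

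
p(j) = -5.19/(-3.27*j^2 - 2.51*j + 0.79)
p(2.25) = 0.24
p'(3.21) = -0.07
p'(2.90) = -0.10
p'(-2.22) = 0.66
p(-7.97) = 0.03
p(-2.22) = 0.53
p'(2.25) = -0.19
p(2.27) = 0.24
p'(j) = -5.19*(6.54*j + 2.51)/(-3.27*j^2 - 2.51*j + 0.79)^2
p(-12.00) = 0.01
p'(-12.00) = 0.00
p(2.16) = 0.26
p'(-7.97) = 0.01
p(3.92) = 0.09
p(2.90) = 0.15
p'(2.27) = -0.19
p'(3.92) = -0.04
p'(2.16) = -0.22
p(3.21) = 0.13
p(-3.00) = 0.25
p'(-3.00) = 0.20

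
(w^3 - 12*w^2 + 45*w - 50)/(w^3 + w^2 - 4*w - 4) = (w^2 - 10*w + 25)/(w^2 + 3*w + 2)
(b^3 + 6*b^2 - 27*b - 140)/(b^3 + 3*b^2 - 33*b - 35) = (b + 4)/(b + 1)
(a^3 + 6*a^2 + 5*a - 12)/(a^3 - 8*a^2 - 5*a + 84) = (a^2 + 3*a - 4)/(a^2 - 11*a + 28)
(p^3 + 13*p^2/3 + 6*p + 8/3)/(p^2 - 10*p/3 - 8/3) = (3*p^3 + 13*p^2 + 18*p + 8)/(3*p^2 - 10*p - 8)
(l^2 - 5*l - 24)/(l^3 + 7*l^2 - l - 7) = (l^2 - 5*l - 24)/(l^3 + 7*l^2 - l - 7)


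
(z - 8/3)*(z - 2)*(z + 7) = z^3 + 7*z^2/3 - 82*z/3 + 112/3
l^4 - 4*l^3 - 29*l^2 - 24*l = l*(l - 8)*(l + 1)*(l + 3)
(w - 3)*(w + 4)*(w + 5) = w^3 + 6*w^2 - 7*w - 60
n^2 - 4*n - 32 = (n - 8)*(n + 4)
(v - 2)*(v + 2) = v^2 - 4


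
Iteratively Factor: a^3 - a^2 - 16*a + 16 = (a - 4)*(a^2 + 3*a - 4) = (a - 4)*(a - 1)*(a + 4)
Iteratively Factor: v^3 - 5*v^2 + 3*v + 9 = (v + 1)*(v^2 - 6*v + 9) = (v - 3)*(v + 1)*(v - 3)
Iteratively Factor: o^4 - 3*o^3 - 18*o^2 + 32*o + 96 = (o + 3)*(o^3 - 6*o^2 + 32) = (o + 2)*(o + 3)*(o^2 - 8*o + 16) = (o - 4)*(o + 2)*(o + 3)*(o - 4)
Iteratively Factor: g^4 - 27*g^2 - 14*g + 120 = (g - 5)*(g^3 + 5*g^2 - 2*g - 24) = (g - 5)*(g + 4)*(g^2 + g - 6) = (g - 5)*(g + 3)*(g + 4)*(g - 2)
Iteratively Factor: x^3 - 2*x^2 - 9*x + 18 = (x - 3)*(x^2 + x - 6) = (x - 3)*(x - 2)*(x + 3)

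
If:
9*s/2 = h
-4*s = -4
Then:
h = 9/2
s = 1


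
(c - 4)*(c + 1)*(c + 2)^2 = c^4 + c^3 - 12*c^2 - 28*c - 16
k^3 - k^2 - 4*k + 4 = (k - 2)*(k - 1)*(k + 2)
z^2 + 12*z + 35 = (z + 5)*(z + 7)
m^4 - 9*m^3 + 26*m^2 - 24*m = m*(m - 4)*(m - 3)*(m - 2)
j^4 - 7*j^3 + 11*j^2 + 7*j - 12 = (j - 4)*(j - 3)*(j - 1)*(j + 1)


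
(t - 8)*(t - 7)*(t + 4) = t^3 - 11*t^2 - 4*t + 224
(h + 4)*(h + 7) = h^2 + 11*h + 28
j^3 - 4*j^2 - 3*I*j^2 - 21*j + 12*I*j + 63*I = (j - 7)*(j + 3)*(j - 3*I)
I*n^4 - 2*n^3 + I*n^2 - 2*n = n*(n + I)*(n + 2*I)*(I*n + 1)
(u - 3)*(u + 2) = u^2 - u - 6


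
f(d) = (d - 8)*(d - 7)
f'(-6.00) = -27.00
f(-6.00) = 182.00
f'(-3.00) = -21.00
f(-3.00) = 110.00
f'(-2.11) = -19.22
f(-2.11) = 92.10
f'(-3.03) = -21.06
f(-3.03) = 110.63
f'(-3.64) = -22.28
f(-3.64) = 123.85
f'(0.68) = -13.64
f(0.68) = 46.26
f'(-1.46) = -17.92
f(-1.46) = 80.03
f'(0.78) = -13.44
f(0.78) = 44.91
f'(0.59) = -13.82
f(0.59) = 47.50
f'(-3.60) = -22.20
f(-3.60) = 122.96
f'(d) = 2*d - 15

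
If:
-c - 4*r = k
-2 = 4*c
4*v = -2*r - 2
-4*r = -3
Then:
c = -1/2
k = -5/2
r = 3/4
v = -7/8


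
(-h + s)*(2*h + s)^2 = -4*h^3 + 3*h*s^2 + s^3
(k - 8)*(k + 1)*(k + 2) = k^3 - 5*k^2 - 22*k - 16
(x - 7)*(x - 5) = x^2 - 12*x + 35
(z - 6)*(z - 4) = z^2 - 10*z + 24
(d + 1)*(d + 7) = d^2 + 8*d + 7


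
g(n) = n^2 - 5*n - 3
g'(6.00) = 7.00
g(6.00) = 3.00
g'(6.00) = 7.00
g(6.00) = 3.00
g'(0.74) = -3.52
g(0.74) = -6.15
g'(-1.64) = -8.28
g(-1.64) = 7.89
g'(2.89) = 0.78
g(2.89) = -9.10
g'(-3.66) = -12.32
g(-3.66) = 28.70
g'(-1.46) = -7.92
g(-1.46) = 6.43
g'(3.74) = 2.48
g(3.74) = -7.71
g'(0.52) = -3.96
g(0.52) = -5.33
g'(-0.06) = -5.12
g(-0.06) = -2.70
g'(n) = 2*n - 5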